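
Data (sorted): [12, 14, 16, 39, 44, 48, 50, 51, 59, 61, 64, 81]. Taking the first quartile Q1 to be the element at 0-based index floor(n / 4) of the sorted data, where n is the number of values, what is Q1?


The list has n = 12 elements.
Q1 index = floor(12 / 4) = floor(3) = 3
Counting from index 0 in the sorted data, the element at index 3 is 39.
Final answer: 39


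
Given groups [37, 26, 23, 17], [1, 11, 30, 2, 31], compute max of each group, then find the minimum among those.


Find max of each group:
  Group 1: [37, 26, 23, 17] -> max = 37
  Group 2: [1, 11, 30, 2, 31] -> max = 31
Maxes: [37, 31]
Minimum of maxes = 31
Final answer: 31


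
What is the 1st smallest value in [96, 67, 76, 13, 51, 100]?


Sort ascending: [13, 51, 67, 76, 96, 100]
The 1st element (1-indexed) is at index 0.
Value = 13
Final answer: 13


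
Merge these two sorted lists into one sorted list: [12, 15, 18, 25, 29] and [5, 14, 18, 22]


List A: [12, 15, 18, 25, 29]
List B: [5, 14, 18, 22]
Repeatedly compare the front elements and take the smaller:
  12 vs 5 -> take 5
  12 vs 14 -> take 12
  15 vs 14 -> take 14
  15 vs 18 -> take 15
  18 vs 18 -> take 18
  25 vs 18 -> take 18
  25 vs 22 -> take 22
  B is exhausted; append the rest of A: [25, 29]
Final answer: [5, 12, 14, 15, 18, 18, 22, 25, 29]


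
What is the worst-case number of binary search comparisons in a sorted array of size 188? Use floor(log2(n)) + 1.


Binary search halves the search space each step.
Maximum comparisons = floor(log2(188)) + 1
log2(188) = 7.5546
floor(log2(188)) = 7, so 7 + 1 = 8
Final answer: 8


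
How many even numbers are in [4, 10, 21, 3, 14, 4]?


Check each element:
  4 is even
  10 is even
  21 is odd
  3 is odd
  14 is even
  4 is even
Evens: [4, 10, 14, 4]
Count of evens = 4
Final answer: 4


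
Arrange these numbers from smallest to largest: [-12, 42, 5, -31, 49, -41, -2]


Original list: [-12, 42, 5, -31, 49, -41, -2]
Repeatedly take the smallest remaining element:
  Remaining [-12, 42, 5, -31, 49, -41, -2] -> smallest is -41
  Remaining [-12, 42, 5, -31, 49, -2] -> smallest is -31
  Remaining [-12, 42, 5, 49, -2] -> smallest is -12
  Remaining [42, 5, 49, -2] -> smallest is -2
  Remaining [42, 5, 49] -> smallest is 5
  Remaining [42, 49] -> smallest is 42
  Remaining [49] -> smallest is 49
Collecting the picks in order gives the sorted list.
Final answer: [-41, -31, -12, -2, 5, 42, 49]


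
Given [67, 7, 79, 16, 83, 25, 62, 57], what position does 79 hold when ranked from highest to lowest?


Sort descending: [83, 79, 67, 62, 57, 25, 16, 7]
Find 79 in the sorted list.
79 is at position 2.
Final answer: 2


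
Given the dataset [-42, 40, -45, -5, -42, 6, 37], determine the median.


First, sort the list: [-45, -42, -42, -5, 6, 37, 40]
The list has 7 elements (odd count).
The middle index is 3 (0-based), and the element there is -5.
Final answer: -5


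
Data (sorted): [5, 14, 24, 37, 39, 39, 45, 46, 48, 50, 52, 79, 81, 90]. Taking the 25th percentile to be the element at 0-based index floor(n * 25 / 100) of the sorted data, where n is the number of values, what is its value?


The dataset has n = 14 elements.
Index = floor(14 * 25 / 100) = floor(350 / 100) = floor(3.5) = 3
Counting from index 0 in the sorted data, the element at index 3 is 37.
Final answer: 37


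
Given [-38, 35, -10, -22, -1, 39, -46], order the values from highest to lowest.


Original list: [-38, 35, -10, -22, -1, 39, -46]
Repeatedly take the largest remaining element:
  Remaining [-38, 35, -10, -22, -1, 39, -46] -> largest is 39
  Remaining [-38, 35, -10, -22, -1, -46] -> largest is 35
  Remaining [-38, -10, -22, -1, -46] -> largest is -1
  Remaining [-38, -10, -22, -46] -> largest is -10
  Remaining [-38, -22, -46] -> largest is -22
  Remaining [-38, -46] -> largest is -38
  Remaining [-46] -> largest is -46
Collecting the picks in order gives the descending list.
Final answer: [39, 35, -1, -10, -22, -38, -46]


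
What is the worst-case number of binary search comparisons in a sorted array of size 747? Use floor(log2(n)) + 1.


Binary search halves the search space each step.
Maximum comparisons = floor(log2(747)) + 1
log2(747) = 9.545
floor(log2(747)) = 9, so 9 + 1 = 10
Final answer: 10


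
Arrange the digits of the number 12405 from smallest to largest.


The number 12405 has digits: 1, 2, 4, 0, 5
Sorted: 0, 1, 2, 4, 5
Joining the sorted digits gives the result.
Final answer: 01245


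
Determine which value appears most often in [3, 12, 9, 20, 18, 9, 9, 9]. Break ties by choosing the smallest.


Count the frequency of each value:
  3 appears 1 time(s)
  9 appears 4 time(s)
  12 appears 1 time(s)
  18 appears 1 time(s)
  20 appears 1 time(s)
Maximum frequency is 4.
Only 9 reaches that frequency, so it is the mode.
Final answer: 9


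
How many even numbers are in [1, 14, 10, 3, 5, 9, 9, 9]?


Check each element:
  1 is odd
  14 is even
  10 is even
  3 is odd
  5 is odd
  9 is odd
  9 is odd
  9 is odd
Evens: [14, 10]
Count of evens = 2
Final answer: 2


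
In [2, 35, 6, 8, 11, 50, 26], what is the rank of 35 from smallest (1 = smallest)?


Sort ascending: [2, 6, 8, 11, 26, 35, 50]
Find 35 in the sorted list.
35 is at position 6 (1-indexed).
Final answer: 6


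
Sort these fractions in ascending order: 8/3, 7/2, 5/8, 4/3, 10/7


Convert to decimal for comparison:
  8/3 = 2.6667
  7/2 = 3.5
  5/8 = 0.625
  4/3 = 1.3333
  10/7 = 1.4286
Decimals in increasing order: 0.625 < 1.3333 < 1.4286 < 2.6667 < 3.5
Writing each back as its fraction gives the sorted order.
Final answer: 5/8, 4/3, 10/7, 8/3, 7/2


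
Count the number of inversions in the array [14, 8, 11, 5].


For each element, count the later elements that are smaller than it:
  14 (index 0): smaller elements after it = [8, 11, 5] -> 3
  8 (index 1): smaller elements after it = [5] -> 1
  11 (index 2): smaller elements after it = [5] -> 1
Total inversions = 3 + 1 + 1 = 5
Final answer: 5


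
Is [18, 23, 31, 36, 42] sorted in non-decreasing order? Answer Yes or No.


Check consecutive pairs:
  18 <= 23? True
  23 <= 31? True
  31 <= 36? True
  36 <= 42? True
Every consecutive pair is in order, so the list is non-decreasing.
Final answer: Yes


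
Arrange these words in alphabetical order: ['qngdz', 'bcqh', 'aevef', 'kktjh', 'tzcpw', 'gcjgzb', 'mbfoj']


Compare strings character by character (the first differing letter decides):
  'aevef' < 'bcqh' since 'a' < 'b' at position 1
  'bcqh' < 'gcjgzb' since 'b' < 'g' at position 1
  'gcjgzb' < 'kktjh' since 'g' < 'k' at position 1
  'kktjh' < 'mbfoj' since 'k' < 'm' at position 1
  'mbfoj' < 'qngdz' since 'm' < 'q' at position 1
  'qngdz' < 'tzcpw' since 'q' < 't' at position 1
Chaining these comparisons gives the alphabetical order.
Final answer: ['aevef', 'bcqh', 'gcjgzb', 'kktjh', 'mbfoj', 'qngdz', 'tzcpw']


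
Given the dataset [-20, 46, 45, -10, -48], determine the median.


First, sort the list: [-48, -20, -10, 45, 46]
The list has 5 elements (odd count).
The middle index is 2 (0-based), and the element there is -10.
Final answer: -10


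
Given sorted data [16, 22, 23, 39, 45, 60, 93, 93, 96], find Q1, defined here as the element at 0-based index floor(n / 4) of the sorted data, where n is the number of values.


The list has n = 9 elements.
Q1 index = floor(9 / 4) = floor(2.25) = 2
Counting from index 0 in the sorted data, the element at index 2 is 23.
Final answer: 23


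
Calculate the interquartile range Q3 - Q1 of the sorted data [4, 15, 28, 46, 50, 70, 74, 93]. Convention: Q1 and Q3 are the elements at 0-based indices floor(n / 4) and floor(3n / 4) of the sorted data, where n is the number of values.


The data has n = 8 elements.
Q1 index = floor(8 / 4) = floor(2) = 2; Q3 index = floor(3 * 8 / 4) = floor(6) = 6
Q1 = element at index 2 = 28
Q3 = element at index 6 = 74
IQR = 74 - 28 = 46
Final answer: 46


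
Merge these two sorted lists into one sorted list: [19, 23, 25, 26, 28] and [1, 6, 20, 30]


List A: [19, 23, 25, 26, 28]
List B: [1, 6, 20, 30]
Repeatedly compare the front elements and take the smaller:
  19 vs 1 -> take 1
  19 vs 6 -> take 6
  19 vs 20 -> take 19
  23 vs 20 -> take 20
  23 vs 30 -> take 23
  25 vs 30 -> take 25
  26 vs 30 -> take 26
  28 vs 30 -> take 28
  A is exhausted; append the rest of B: [30]
Final answer: [1, 6, 19, 20, 23, 25, 26, 28, 30]


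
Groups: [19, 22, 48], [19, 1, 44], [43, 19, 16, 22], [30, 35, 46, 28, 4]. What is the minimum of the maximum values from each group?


Find max of each group:
  Group 1: [19, 22, 48] -> max = 48
  Group 2: [19, 1, 44] -> max = 44
  Group 3: [43, 19, 16, 22] -> max = 43
  Group 4: [30, 35, 46, 28, 4] -> max = 46
Maxes: [48, 44, 43, 46]
Minimum of maxes = 43
Final answer: 43


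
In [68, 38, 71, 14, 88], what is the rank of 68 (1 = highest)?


Sort descending: [88, 71, 68, 38, 14]
Find 68 in the sorted list.
68 is at position 3.
Final answer: 3


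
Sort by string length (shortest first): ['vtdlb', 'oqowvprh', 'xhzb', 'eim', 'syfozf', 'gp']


Compute lengths:
  'vtdlb' has length 5
  'oqowvprh' has length 8
  'xhzb' has length 4
  'eim' has length 3
  'syfozf' has length 6
  'gp' has length 2
Lengths in increasing order: 2 < 3 < 4 < 5 < 6 < 8
Listing the words in that order gives the answer.
Final answer: ['gp', 'eim', 'xhzb', 'vtdlb', 'syfozf', 'oqowvprh']


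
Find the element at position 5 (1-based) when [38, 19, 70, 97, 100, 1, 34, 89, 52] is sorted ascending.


Sort ascending: [1, 19, 34, 38, 52, 70, 89, 97, 100]
The 5th element (1-indexed) is at index 4.
Value = 52
Final answer: 52


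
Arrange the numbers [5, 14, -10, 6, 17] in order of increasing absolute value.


Compute absolute values:
  |5| = 5
  |14| = 14
  |-10| = 10
  |6| = 6
  |17| = 17
Absolute values in increasing order: 5 < 6 < 10 < 14 < 17
Listing the original numbers in that order gives the answer.
Final answer: [5, 6, -10, 14, 17]


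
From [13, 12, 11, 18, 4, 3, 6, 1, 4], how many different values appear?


List all unique values:
Distinct values: [1, 3, 4, 6, 11, 12, 13, 18]
Count = 8
Final answer: 8


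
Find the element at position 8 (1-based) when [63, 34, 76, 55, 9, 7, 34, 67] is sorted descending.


Sort descending: [76, 67, 63, 55, 34, 34, 9, 7]
The 8th element (1-indexed) is at index 7.
Value = 7
Final answer: 7


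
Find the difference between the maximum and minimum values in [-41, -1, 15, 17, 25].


Maximum value: 25
Minimum value: -41
Range = 25 - (-41) = 66
Final answer: 66


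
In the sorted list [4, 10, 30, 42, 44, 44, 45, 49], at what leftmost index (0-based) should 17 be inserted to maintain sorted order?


List is sorted: [4, 10, 30, 42, 44, 44, 45, 49]
We need the leftmost position where 17 can be inserted, i.e. the first index whose element is >= 17 (or the end of the list if none is).
Binary search with low=0, high=8 (0-based indices):
  low=0, high=8, mid=4: a[4]=44 >= 17, so high = 4
  low=0, high=4, mid=2: a[2]=30 >= 17, so high = 2
  low=0, high=2, mid=1: a[1]=10 < 17, so low = 2
Now low = high = 2, so the insertion index is 2.
Final answer: 2


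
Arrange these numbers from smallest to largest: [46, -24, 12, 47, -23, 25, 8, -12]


Original list: [46, -24, 12, 47, -23, 25, 8, -12]
Repeatedly take the smallest remaining element:
  Remaining [46, -24, 12, 47, -23, 25, 8, -12] -> smallest is -24
  Remaining [46, 12, 47, -23, 25, 8, -12] -> smallest is -23
  Remaining [46, 12, 47, 25, 8, -12] -> smallest is -12
  Remaining [46, 12, 47, 25, 8] -> smallest is 8
  Remaining [46, 12, 47, 25] -> smallest is 12
  Remaining [46, 47, 25] -> smallest is 25
  Remaining [46, 47] -> smallest is 46
  Remaining [47] -> smallest is 47
Collecting the picks in order gives the sorted list.
Final answer: [-24, -23, -12, 8, 12, 25, 46, 47]


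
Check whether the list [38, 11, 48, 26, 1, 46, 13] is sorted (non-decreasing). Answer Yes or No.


Check consecutive pairs:
  38 <= 11? False
  11 <= 48? True
  48 <= 26? False
  26 <= 1? False
  1 <= 46? True
  46 <= 13? False
4 consecutive pair(s) are out of order, so the list is not sorted.
Final answer: No


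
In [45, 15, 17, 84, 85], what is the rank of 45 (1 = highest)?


Sort descending: [85, 84, 45, 17, 15]
Find 45 in the sorted list.
45 is at position 3.
Final answer: 3


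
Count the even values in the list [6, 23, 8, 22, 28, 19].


Check each element:
  6 is even
  23 is odd
  8 is even
  22 is even
  28 is even
  19 is odd
Evens: [6, 8, 22, 28]
Count of evens = 4
Final answer: 4


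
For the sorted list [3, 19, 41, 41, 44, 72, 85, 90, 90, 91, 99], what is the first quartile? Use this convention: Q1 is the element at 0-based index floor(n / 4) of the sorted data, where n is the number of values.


The list has n = 11 elements.
Q1 index = floor(11 / 4) = floor(2.75) = 2
Counting from index 0 in the sorted data, the element at index 2 is 41.
Final answer: 41


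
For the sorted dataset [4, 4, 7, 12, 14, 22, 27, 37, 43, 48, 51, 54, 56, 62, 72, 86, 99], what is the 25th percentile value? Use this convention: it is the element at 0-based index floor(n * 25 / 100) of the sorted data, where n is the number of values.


The dataset has n = 17 elements.
Index = floor(17 * 25 / 100) = floor(425 / 100) = floor(4.25) = 4
Counting from index 0 in the sorted data, the element at index 4 is 14.
Final answer: 14


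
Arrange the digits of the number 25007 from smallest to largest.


The number 25007 has digits: 2, 5, 0, 0, 7
Sorted: 0, 0, 2, 5, 7
Joining the sorted digits gives the result.
Final answer: 00257


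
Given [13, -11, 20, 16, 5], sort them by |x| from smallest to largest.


Compute absolute values:
  |13| = 13
  |-11| = 11
  |20| = 20
  |16| = 16
  |5| = 5
Absolute values in increasing order: 5 < 11 < 13 < 16 < 20
Listing the original numbers in that order gives the answer.
Final answer: [5, -11, 13, 16, 20]


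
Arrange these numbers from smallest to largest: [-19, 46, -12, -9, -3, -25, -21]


Original list: [-19, 46, -12, -9, -3, -25, -21]
Repeatedly take the smallest remaining element:
  Remaining [-19, 46, -12, -9, -3, -25, -21] -> smallest is -25
  Remaining [-19, 46, -12, -9, -3, -21] -> smallest is -21
  Remaining [-19, 46, -12, -9, -3] -> smallest is -19
  Remaining [46, -12, -9, -3] -> smallest is -12
  Remaining [46, -9, -3] -> smallest is -9
  Remaining [46, -3] -> smallest is -3
  Remaining [46] -> smallest is 46
Collecting the picks in order gives the sorted list.
Final answer: [-25, -21, -19, -12, -9, -3, 46]


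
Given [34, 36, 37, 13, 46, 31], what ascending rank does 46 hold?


Sort ascending: [13, 31, 34, 36, 37, 46]
Find 46 in the sorted list.
46 is at position 6 (1-indexed).
Final answer: 6


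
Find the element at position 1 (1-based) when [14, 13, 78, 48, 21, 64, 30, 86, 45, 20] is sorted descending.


Sort descending: [86, 78, 64, 48, 45, 30, 21, 20, 14, 13]
The 1st element (1-indexed) is at index 0.
Value = 86
Final answer: 86


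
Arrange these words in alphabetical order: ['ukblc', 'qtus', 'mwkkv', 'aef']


Compare strings character by character (the first differing letter decides):
  'aef' < 'mwkkv' since 'a' < 'm' at position 1
  'mwkkv' < 'qtus' since 'm' < 'q' at position 1
  'qtus' < 'ukblc' since 'q' < 'u' at position 1
Chaining these comparisons gives the alphabetical order.
Final answer: ['aef', 'mwkkv', 'qtus', 'ukblc']


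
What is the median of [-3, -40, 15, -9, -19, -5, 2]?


First, sort the list: [-40, -19, -9, -5, -3, 2, 15]
The list has 7 elements (odd count).
The middle index is 3 (0-based), and the element there is -5.
Final answer: -5


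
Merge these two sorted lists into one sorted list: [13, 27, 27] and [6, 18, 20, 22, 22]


List A: [13, 27, 27]
List B: [6, 18, 20, 22, 22]
Repeatedly compare the front elements and take the smaller:
  13 vs 6 -> take 6
  13 vs 18 -> take 13
  27 vs 18 -> take 18
  27 vs 20 -> take 20
  27 vs 22 -> take 22
  27 vs 22 -> take 22
  B is exhausted; append the rest of A: [27, 27]
Final answer: [6, 13, 18, 20, 22, 22, 27, 27]


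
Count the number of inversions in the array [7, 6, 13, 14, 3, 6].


For each element, count the later elements that are smaller than it:
  7 (index 0): smaller elements after it = [6, 3, 6] -> 3
  6 (index 1): smaller elements after it = [3] -> 1
  13 (index 2): smaller elements after it = [3, 6] -> 2
  14 (index 3): smaller elements after it = [3, 6] -> 2
  3 (index 4): smaller elements after it = [] -> 0
Total inversions = 3 + 1 + 2 + 2 + 0 = 8
Final answer: 8


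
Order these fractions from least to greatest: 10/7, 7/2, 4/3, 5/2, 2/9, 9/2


Convert to decimal for comparison:
  10/7 = 1.4286
  7/2 = 3.5
  4/3 = 1.3333
  5/2 = 2.5
  2/9 = 0.2222
  9/2 = 4.5
Decimals in increasing order: 0.2222 < 1.3333 < 1.4286 < 2.5 < 3.5 < 4.5
Writing each back as its fraction gives the sorted order.
Final answer: 2/9, 4/3, 10/7, 5/2, 7/2, 9/2


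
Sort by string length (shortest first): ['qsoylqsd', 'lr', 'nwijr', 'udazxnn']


Compute lengths:
  'qsoylqsd' has length 8
  'lr' has length 2
  'nwijr' has length 5
  'udazxnn' has length 7
Lengths in increasing order: 2 < 5 < 7 < 8
Listing the words in that order gives the answer.
Final answer: ['lr', 'nwijr', 'udazxnn', 'qsoylqsd']


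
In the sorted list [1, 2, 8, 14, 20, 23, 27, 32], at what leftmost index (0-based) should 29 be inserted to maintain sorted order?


List is sorted: [1, 2, 8, 14, 20, 23, 27, 32]
We need the leftmost position where 29 can be inserted, i.e. the first index whose element is >= 29 (or the end of the list if none is).
Binary search with low=0, high=8 (0-based indices):
  low=0, high=8, mid=4: a[4]=20 < 29, so low = 5
  low=5, high=8, mid=6: a[6]=27 < 29, so low = 7
  low=7, high=8, mid=7: a[7]=32 >= 29, so high = 7
Now low = high = 7, so the insertion index is 7.
Final answer: 7


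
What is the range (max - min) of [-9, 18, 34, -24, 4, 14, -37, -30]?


Maximum value: 34
Minimum value: -37
Range = 34 - (-37) = 71
Final answer: 71


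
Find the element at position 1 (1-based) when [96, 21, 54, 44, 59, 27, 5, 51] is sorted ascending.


Sort ascending: [5, 21, 27, 44, 51, 54, 59, 96]
The 1st element (1-indexed) is at index 0.
Value = 5
Final answer: 5


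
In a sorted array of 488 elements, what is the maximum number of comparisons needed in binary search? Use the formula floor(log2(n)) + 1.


Binary search halves the search space each step.
Maximum comparisons = floor(log2(488)) + 1
log2(488) = 8.9307
floor(log2(488)) = 8, so 8 + 1 = 9
Final answer: 9


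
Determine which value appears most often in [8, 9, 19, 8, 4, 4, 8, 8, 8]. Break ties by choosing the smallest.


Count the frequency of each value:
  4 appears 2 time(s)
  8 appears 5 time(s)
  9 appears 1 time(s)
  19 appears 1 time(s)
Maximum frequency is 5.
Only 8 reaches that frequency, so it is the mode.
Final answer: 8


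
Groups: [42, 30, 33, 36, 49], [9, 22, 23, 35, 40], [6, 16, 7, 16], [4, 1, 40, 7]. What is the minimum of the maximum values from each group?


Find max of each group:
  Group 1: [42, 30, 33, 36, 49] -> max = 49
  Group 2: [9, 22, 23, 35, 40] -> max = 40
  Group 3: [6, 16, 7, 16] -> max = 16
  Group 4: [4, 1, 40, 7] -> max = 40
Maxes: [49, 40, 16, 40]
Minimum of maxes = 16
Final answer: 16


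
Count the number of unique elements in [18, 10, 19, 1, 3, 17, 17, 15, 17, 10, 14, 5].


List all unique values:
Distinct values: [1, 3, 5, 10, 14, 15, 17, 18, 19]
Count = 9
Final answer: 9


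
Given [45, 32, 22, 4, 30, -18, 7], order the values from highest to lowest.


Original list: [45, 32, 22, 4, 30, -18, 7]
Repeatedly take the largest remaining element:
  Remaining [45, 32, 22, 4, 30, -18, 7] -> largest is 45
  Remaining [32, 22, 4, 30, -18, 7] -> largest is 32
  Remaining [22, 4, 30, -18, 7] -> largest is 30
  Remaining [22, 4, -18, 7] -> largest is 22
  Remaining [4, -18, 7] -> largest is 7
  Remaining [4, -18] -> largest is 4
  Remaining [-18] -> largest is -18
Collecting the picks in order gives the descending list.
Final answer: [45, 32, 30, 22, 7, 4, -18]


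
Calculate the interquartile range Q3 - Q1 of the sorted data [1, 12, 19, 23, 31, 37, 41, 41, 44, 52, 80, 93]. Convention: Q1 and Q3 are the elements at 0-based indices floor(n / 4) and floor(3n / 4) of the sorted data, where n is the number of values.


The data has n = 12 elements.
Q1 index = floor(12 / 4) = floor(3) = 3; Q3 index = floor(3 * 12 / 4) = floor(9) = 9
Q1 = element at index 3 = 23
Q3 = element at index 9 = 52
IQR = 52 - 23 = 29
Final answer: 29


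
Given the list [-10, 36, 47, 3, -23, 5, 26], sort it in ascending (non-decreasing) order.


Original list: [-10, 36, 47, 3, -23, 5, 26]
Repeatedly take the smallest remaining element:
  Remaining [-10, 36, 47, 3, -23, 5, 26] -> smallest is -23
  Remaining [-10, 36, 47, 3, 5, 26] -> smallest is -10
  Remaining [36, 47, 3, 5, 26] -> smallest is 3
  Remaining [36, 47, 5, 26] -> smallest is 5
  Remaining [36, 47, 26] -> smallest is 26
  Remaining [36, 47] -> smallest is 36
  Remaining [47] -> smallest is 47
Collecting the picks in order gives the sorted list.
Final answer: [-23, -10, 3, 5, 26, 36, 47]


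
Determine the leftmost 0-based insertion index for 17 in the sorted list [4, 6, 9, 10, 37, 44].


List is sorted: [4, 6, 9, 10, 37, 44]
We need the leftmost position where 17 can be inserted, i.e. the first index whose element is >= 17 (or the end of the list if none is).
Binary search with low=0, high=6 (0-based indices):
  low=0, high=6, mid=3: a[3]=10 < 17, so low = 4
  low=4, high=6, mid=5: a[5]=44 >= 17, so high = 5
  low=4, high=5, mid=4: a[4]=37 >= 17, so high = 4
Now low = high = 4, so the insertion index is 4.
Final answer: 4


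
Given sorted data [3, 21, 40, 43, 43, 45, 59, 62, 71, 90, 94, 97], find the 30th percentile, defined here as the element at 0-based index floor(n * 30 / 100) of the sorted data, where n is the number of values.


The dataset has n = 12 elements.
Index = floor(12 * 30 / 100) = floor(360 / 100) = floor(3.6) = 3
Counting from index 0 in the sorted data, the element at index 3 is 43.
Final answer: 43


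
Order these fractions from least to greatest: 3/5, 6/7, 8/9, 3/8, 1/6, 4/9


Convert to decimal for comparison:
  3/5 = 0.6
  6/7 = 0.8571
  8/9 = 0.8889
  3/8 = 0.375
  1/6 = 0.1667
  4/9 = 0.4444
Decimals in increasing order: 0.1667 < 0.375 < 0.4444 < 0.6 < 0.8571 < 0.8889
Writing each back as its fraction gives the sorted order.
Final answer: 1/6, 3/8, 4/9, 3/5, 6/7, 8/9


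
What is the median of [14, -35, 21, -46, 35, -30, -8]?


First, sort the list: [-46, -35, -30, -8, 14, 21, 35]
The list has 7 elements (odd count).
The middle index is 3 (0-based), and the element there is -8.
Final answer: -8


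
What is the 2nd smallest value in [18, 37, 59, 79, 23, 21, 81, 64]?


Sort ascending: [18, 21, 23, 37, 59, 64, 79, 81]
The 2nd element (1-indexed) is at index 1.
Value = 21
Final answer: 21


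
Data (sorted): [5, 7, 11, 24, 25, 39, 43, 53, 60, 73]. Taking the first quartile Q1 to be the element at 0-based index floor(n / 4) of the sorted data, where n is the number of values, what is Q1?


The list has n = 10 elements.
Q1 index = floor(10 / 4) = floor(2.5) = 2
Counting from index 0 in the sorted data, the element at index 2 is 11.
Final answer: 11


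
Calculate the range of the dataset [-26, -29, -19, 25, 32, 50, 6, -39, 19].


Maximum value: 50
Minimum value: -39
Range = 50 - (-39) = 89
Final answer: 89


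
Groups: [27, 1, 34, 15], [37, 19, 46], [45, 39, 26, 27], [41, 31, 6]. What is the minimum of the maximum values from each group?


Find max of each group:
  Group 1: [27, 1, 34, 15] -> max = 34
  Group 2: [37, 19, 46] -> max = 46
  Group 3: [45, 39, 26, 27] -> max = 45
  Group 4: [41, 31, 6] -> max = 41
Maxes: [34, 46, 45, 41]
Minimum of maxes = 34
Final answer: 34


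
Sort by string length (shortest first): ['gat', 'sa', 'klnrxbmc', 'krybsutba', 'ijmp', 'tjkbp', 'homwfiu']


Compute lengths:
  'gat' has length 3
  'sa' has length 2
  'klnrxbmc' has length 8
  'krybsutba' has length 9
  'ijmp' has length 4
  'tjkbp' has length 5
  'homwfiu' has length 7
Lengths in increasing order: 2 < 3 < 4 < 5 < 7 < 8 < 9
Listing the words in that order gives the answer.
Final answer: ['sa', 'gat', 'ijmp', 'tjkbp', 'homwfiu', 'klnrxbmc', 'krybsutba']


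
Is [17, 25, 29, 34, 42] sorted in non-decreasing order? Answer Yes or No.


Check consecutive pairs:
  17 <= 25? True
  25 <= 29? True
  29 <= 34? True
  34 <= 42? True
Every consecutive pair is in order, so the list is non-decreasing.
Final answer: Yes


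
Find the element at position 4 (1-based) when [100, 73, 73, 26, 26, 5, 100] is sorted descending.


Sort descending: [100, 100, 73, 73, 26, 26, 5]
The 4th element (1-indexed) is at index 3.
Value = 73
Final answer: 73


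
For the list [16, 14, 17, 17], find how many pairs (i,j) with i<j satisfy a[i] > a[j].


For each element, count the later elements that are smaller than it:
  16 (index 0): smaller elements after it = [14] -> 1
  14 (index 1): smaller elements after it = [] -> 0
  17 (index 2): smaller elements after it = [] -> 0
Total inversions = 1 + 0 + 0 = 1
Final answer: 1


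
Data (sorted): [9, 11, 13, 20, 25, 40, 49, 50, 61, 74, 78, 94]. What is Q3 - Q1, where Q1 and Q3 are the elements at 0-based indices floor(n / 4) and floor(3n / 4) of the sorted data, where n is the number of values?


The data has n = 12 elements.
Q1 index = floor(12 / 4) = floor(3) = 3; Q3 index = floor(3 * 12 / 4) = floor(9) = 9
Q1 = element at index 3 = 20
Q3 = element at index 9 = 74
IQR = 74 - 20 = 54
Final answer: 54


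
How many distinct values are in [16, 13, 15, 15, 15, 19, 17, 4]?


List all unique values:
Distinct values: [4, 13, 15, 16, 17, 19]
Count = 6
Final answer: 6


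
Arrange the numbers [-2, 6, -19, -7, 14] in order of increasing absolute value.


Compute absolute values:
  |-2| = 2
  |6| = 6
  |-19| = 19
  |-7| = 7
  |14| = 14
Absolute values in increasing order: 2 < 6 < 7 < 14 < 19
Listing the original numbers in that order gives the answer.
Final answer: [-2, 6, -7, 14, -19]


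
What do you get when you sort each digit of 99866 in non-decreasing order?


The number 99866 has digits: 9, 9, 8, 6, 6
Sorted: 6, 6, 8, 9, 9
Joining the sorted digits gives the result.
Final answer: 66899


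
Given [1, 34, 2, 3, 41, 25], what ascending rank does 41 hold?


Sort ascending: [1, 2, 3, 25, 34, 41]
Find 41 in the sorted list.
41 is at position 6 (1-indexed).
Final answer: 6


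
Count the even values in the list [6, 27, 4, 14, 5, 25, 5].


Check each element:
  6 is even
  27 is odd
  4 is even
  14 is even
  5 is odd
  25 is odd
  5 is odd
Evens: [6, 4, 14]
Count of evens = 3
Final answer: 3


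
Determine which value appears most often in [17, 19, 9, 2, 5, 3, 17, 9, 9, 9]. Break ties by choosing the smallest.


Count the frequency of each value:
  2 appears 1 time(s)
  3 appears 1 time(s)
  5 appears 1 time(s)
  9 appears 4 time(s)
  17 appears 2 time(s)
  19 appears 1 time(s)
Maximum frequency is 4.
Only 9 reaches that frequency, so it is the mode.
Final answer: 9


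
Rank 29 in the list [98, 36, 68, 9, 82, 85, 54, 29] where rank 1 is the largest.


Sort descending: [98, 85, 82, 68, 54, 36, 29, 9]
Find 29 in the sorted list.
29 is at position 7.
Final answer: 7


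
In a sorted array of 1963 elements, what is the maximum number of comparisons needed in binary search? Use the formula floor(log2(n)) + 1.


Binary search halves the search space each step.
Maximum comparisons = floor(log2(1963)) + 1
log2(1963) = 10.9388
floor(log2(1963)) = 10, so 10 + 1 = 11
Final answer: 11


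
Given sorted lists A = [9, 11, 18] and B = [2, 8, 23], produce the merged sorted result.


List A: [9, 11, 18]
List B: [2, 8, 23]
Repeatedly compare the front elements and take the smaller:
  9 vs 2 -> take 2
  9 vs 8 -> take 8
  9 vs 23 -> take 9
  11 vs 23 -> take 11
  18 vs 23 -> take 18
  A is exhausted; append the rest of B: [23]
Final answer: [2, 8, 9, 11, 18, 23]


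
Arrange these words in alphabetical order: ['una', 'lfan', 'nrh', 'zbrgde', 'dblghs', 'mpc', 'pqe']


Compare strings character by character (the first differing letter decides):
  'dblghs' < 'lfan' since 'd' < 'l' at position 1
  'lfan' < 'mpc' since 'l' < 'm' at position 1
  'mpc' < 'nrh' since 'm' < 'n' at position 1
  'nrh' < 'pqe' since 'n' < 'p' at position 1
  'pqe' < 'una' since 'p' < 'u' at position 1
  'una' < 'zbrgde' since 'u' < 'z' at position 1
Chaining these comparisons gives the alphabetical order.
Final answer: ['dblghs', 'lfan', 'mpc', 'nrh', 'pqe', 'una', 'zbrgde']


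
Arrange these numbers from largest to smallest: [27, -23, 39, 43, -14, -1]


Original list: [27, -23, 39, 43, -14, -1]
Repeatedly take the largest remaining element:
  Remaining [27, -23, 39, 43, -14, -1] -> largest is 43
  Remaining [27, -23, 39, -14, -1] -> largest is 39
  Remaining [27, -23, -14, -1] -> largest is 27
  Remaining [-23, -14, -1] -> largest is -1
  Remaining [-23, -14] -> largest is -14
  Remaining [-23] -> largest is -23
Collecting the picks in order gives the descending list.
Final answer: [43, 39, 27, -1, -14, -23]


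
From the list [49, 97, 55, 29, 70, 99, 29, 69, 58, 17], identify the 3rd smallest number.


Sort ascending: [17, 29, 29, 49, 55, 58, 69, 70, 97, 99]
The 3rd element (1-indexed) is at index 2.
Value = 29
Final answer: 29


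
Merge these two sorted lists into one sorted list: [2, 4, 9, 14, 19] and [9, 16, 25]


List A: [2, 4, 9, 14, 19]
List B: [9, 16, 25]
Repeatedly compare the front elements and take the smaller:
  2 vs 9 -> take 2
  4 vs 9 -> take 4
  9 vs 9 -> take 9
  14 vs 9 -> take 9
  14 vs 16 -> take 14
  19 vs 16 -> take 16
  19 vs 25 -> take 19
  A is exhausted; append the rest of B: [25]
Final answer: [2, 4, 9, 9, 14, 16, 19, 25]


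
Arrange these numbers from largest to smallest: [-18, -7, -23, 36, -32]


Original list: [-18, -7, -23, 36, -32]
Repeatedly take the largest remaining element:
  Remaining [-18, -7, -23, 36, -32] -> largest is 36
  Remaining [-18, -7, -23, -32] -> largest is -7
  Remaining [-18, -23, -32] -> largest is -18
  Remaining [-23, -32] -> largest is -23
  Remaining [-32] -> largest is -32
Collecting the picks in order gives the descending list.
Final answer: [36, -7, -18, -23, -32]


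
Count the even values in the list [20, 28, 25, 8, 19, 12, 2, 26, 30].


Check each element:
  20 is even
  28 is even
  25 is odd
  8 is even
  19 is odd
  12 is even
  2 is even
  26 is even
  30 is even
Evens: [20, 28, 8, 12, 2, 26, 30]
Count of evens = 7
Final answer: 7


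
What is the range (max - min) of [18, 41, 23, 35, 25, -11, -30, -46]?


Maximum value: 41
Minimum value: -46
Range = 41 - (-46) = 87
Final answer: 87


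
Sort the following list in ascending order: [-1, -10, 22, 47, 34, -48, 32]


Original list: [-1, -10, 22, 47, 34, -48, 32]
Repeatedly take the smallest remaining element:
  Remaining [-1, -10, 22, 47, 34, -48, 32] -> smallest is -48
  Remaining [-1, -10, 22, 47, 34, 32] -> smallest is -10
  Remaining [-1, 22, 47, 34, 32] -> smallest is -1
  Remaining [22, 47, 34, 32] -> smallest is 22
  Remaining [47, 34, 32] -> smallest is 32
  Remaining [47, 34] -> smallest is 34
  Remaining [47] -> smallest is 47
Collecting the picks in order gives the sorted list.
Final answer: [-48, -10, -1, 22, 32, 34, 47]


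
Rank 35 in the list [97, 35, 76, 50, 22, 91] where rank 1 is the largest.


Sort descending: [97, 91, 76, 50, 35, 22]
Find 35 in the sorted list.
35 is at position 5.
Final answer: 5


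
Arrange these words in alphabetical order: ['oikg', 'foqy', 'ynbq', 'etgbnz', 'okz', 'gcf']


Compare strings character by character (the first differing letter decides):
  'etgbnz' < 'foqy' since 'e' < 'f' at position 1
  'foqy' < 'gcf' since 'f' < 'g' at position 1
  'gcf' < 'oikg' since 'g' < 'o' at position 1
  'oikg' < 'okz' since 'i' < 'k' at position 2
  'okz' < 'ynbq' since 'o' < 'y' at position 1
Chaining these comparisons gives the alphabetical order.
Final answer: ['etgbnz', 'foqy', 'gcf', 'oikg', 'okz', 'ynbq']


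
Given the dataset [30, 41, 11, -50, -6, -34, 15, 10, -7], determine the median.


First, sort the list: [-50, -34, -7, -6, 10, 11, 15, 30, 41]
The list has 9 elements (odd count).
The middle index is 4 (0-based), and the element there is 10.
Final answer: 10


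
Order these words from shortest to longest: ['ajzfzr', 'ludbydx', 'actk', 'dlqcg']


Compute lengths:
  'ajzfzr' has length 6
  'ludbydx' has length 7
  'actk' has length 4
  'dlqcg' has length 5
Lengths in increasing order: 4 < 5 < 6 < 7
Listing the words in that order gives the answer.
Final answer: ['actk', 'dlqcg', 'ajzfzr', 'ludbydx']


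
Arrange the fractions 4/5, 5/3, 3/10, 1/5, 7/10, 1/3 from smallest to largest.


Convert to decimal for comparison:
  4/5 = 0.8
  5/3 = 1.6667
  3/10 = 0.3
  1/5 = 0.2
  7/10 = 0.7
  1/3 = 0.3333
Decimals in increasing order: 0.2 < 0.3 < 0.3333 < 0.7 < 0.8 < 1.6667
Writing each back as its fraction gives the sorted order.
Final answer: 1/5, 3/10, 1/3, 7/10, 4/5, 5/3


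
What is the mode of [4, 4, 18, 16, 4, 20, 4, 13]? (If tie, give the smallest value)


Count the frequency of each value:
  4 appears 4 time(s)
  13 appears 1 time(s)
  16 appears 1 time(s)
  18 appears 1 time(s)
  20 appears 1 time(s)
Maximum frequency is 4.
Only 4 reaches that frequency, so it is the mode.
Final answer: 4


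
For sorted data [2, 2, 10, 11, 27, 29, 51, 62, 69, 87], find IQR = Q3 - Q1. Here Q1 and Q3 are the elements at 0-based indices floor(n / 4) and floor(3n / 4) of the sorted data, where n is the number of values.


The data has n = 10 elements.
Q1 index = floor(10 / 4) = floor(2.5) = 2; Q3 index = floor(3 * 10 / 4) = floor(7.5) = 7
Q1 = element at index 2 = 10
Q3 = element at index 7 = 62
IQR = 62 - 10 = 52
Final answer: 52


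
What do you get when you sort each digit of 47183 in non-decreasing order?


The number 47183 has digits: 4, 7, 1, 8, 3
Sorted: 1, 3, 4, 7, 8
Joining the sorted digits gives the result.
Final answer: 13478


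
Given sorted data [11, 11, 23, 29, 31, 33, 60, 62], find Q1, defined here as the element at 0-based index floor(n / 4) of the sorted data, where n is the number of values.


The list has n = 8 elements.
Q1 index = floor(8 / 4) = floor(2) = 2
Counting from index 0 in the sorted data, the element at index 2 is 23.
Final answer: 23


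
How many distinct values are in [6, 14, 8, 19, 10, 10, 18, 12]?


List all unique values:
Distinct values: [6, 8, 10, 12, 14, 18, 19]
Count = 7
Final answer: 7


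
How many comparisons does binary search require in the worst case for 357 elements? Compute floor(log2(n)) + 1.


Binary search halves the search space each step.
Maximum comparisons = floor(log2(357)) + 1
log2(357) = 8.4798
floor(log2(357)) = 8, so 8 + 1 = 9
Final answer: 9


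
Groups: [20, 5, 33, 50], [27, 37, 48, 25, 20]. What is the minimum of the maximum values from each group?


Find max of each group:
  Group 1: [20, 5, 33, 50] -> max = 50
  Group 2: [27, 37, 48, 25, 20] -> max = 48
Maxes: [50, 48]
Minimum of maxes = 48
Final answer: 48


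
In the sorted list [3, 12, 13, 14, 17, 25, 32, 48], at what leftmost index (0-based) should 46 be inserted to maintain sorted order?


List is sorted: [3, 12, 13, 14, 17, 25, 32, 48]
We need the leftmost position where 46 can be inserted, i.e. the first index whose element is >= 46 (or the end of the list if none is).
Binary search with low=0, high=8 (0-based indices):
  low=0, high=8, mid=4: a[4]=17 < 46, so low = 5
  low=5, high=8, mid=6: a[6]=32 < 46, so low = 7
  low=7, high=8, mid=7: a[7]=48 >= 46, so high = 7
Now low = high = 7, so the insertion index is 7.
Final answer: 7


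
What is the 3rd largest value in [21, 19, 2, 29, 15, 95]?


Sort descending: [95, 29, 21, 19, 15, 2]
The 3rd element (1-indexed) is at index 2.
Value = 21
Final answer: 21


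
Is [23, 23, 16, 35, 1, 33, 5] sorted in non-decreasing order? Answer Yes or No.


Check consecutive pairs:
  23 <= 23? True
  23 <= 16? False
  16 <= 35? True
  35 <= 1? False
  1 <= 33? True
  33 <= 5? False
3 consecutive pair(s) are out of order, so the list is not sorted.
Final answer: No


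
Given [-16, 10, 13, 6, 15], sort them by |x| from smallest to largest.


Compute absolute values:
  |-16| = 16
  |10| = 10
  |13| = 13
  |6| = 6
  |15| = 15
Absolute values in increasing order: 6 < 10 < 13 < 15 < 16
Listing the original numbers in that order gives the answer.
Final answer: [6, 10, 13, 15, -16]


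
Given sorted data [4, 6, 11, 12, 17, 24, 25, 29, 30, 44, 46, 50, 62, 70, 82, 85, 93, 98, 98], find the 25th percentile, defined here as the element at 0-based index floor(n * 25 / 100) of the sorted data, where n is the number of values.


The dataset has n = 19 elements.
Index = floor(19 * 25 / 100) = floor(475 / 100) = floor(4.75) = 4
Counting from index 0 in the sorted data, the element at index 4 is 17.
Final answer: 17


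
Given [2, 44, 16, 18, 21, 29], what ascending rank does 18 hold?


Sort ascending: [2, 16, 18, 21, 29, 44]
Find 18 in the sorted list.
18 is at position 3 (1-indexed).
Final answer: 3


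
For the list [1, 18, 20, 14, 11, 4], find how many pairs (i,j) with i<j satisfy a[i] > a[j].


For each element, count the later elements that are smaller than it:
  1 (index 0): smaller elements after it = [] -> 0
  18 (index 1): smaller elements after it = [14, 11, 4] -> 3
  20 (index 2): smaller elements after it = [14, 11, 4] -> 3
  14 (index 3): smaller elements after it = [11, 4] -> 2
  11 (index 4): smaller elements after it = [4] -> 1
Total inversions = 0 + 3 + 3 + 2 + 1 = 9
Final answer: 9


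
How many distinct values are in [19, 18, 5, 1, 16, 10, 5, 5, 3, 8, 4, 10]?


List all unique values:
Distinct values: [1, 3, 4, 5, 8, 10, 16, 18, 19]
Count = 9
Final answer: 9


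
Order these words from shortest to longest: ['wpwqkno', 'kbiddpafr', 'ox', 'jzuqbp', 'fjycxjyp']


Compute lengths:
  'wpwqkno' has length 7
  'kbiddpafr' has length 9
  'ox' has length 2
  'jzuqbp' has length 6
  'fjycxjyp' has length 8
Lengths in increasing order: 2 < 6 < 7 < 8 < 9
Listing the words in that order gives the answer.
Final answer: ['ox', 'jzuqbp', 'wpwqkno', 'fjycxjyp', 'kbiddpafr']


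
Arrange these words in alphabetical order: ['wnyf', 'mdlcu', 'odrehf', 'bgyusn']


Compare strings character by character (the first differing letter decides):
  'bgyusn' < 'mdlcu' since 'b' < 'm' at position 1
  'mdlcu' < 'odrehf' since 'm' < 'o' at position 1
  'odrehf' < 'wnyf' since 'o' < 'w' at position 1
Chaining these comparisons gives the alphabetical order.
Final answer: ['bgyusn', 'mdlcu', 'odrehf', 'wnyf']


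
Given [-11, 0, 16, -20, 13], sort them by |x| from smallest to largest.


Compute absolute values:
  |-11| = 11
  |0| = 0
  |16| = 16
  |-20| = 20
  |13| = 13
Absolute values in increasing order: 0 < 11 < 13 < 16 < 20
Listing the original numbers in that order gives the answer.
Final answer: [0, -11, 13, 16, -20]


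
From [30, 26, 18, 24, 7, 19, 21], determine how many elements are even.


Check each element:
  30 is even
  26 is even
  18 is even
  24 is even
  7 is odd
  19 is odd
  21 is odd
Evens: [30, 26, 18, 24]
Count of evens = 4
Final answer: 4


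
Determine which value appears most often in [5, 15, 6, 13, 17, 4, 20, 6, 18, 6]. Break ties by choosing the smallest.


Count the frequency of each value:
  4 appears 1 time(s)
  5 appears 1 time(s)
  6 appears 3 time(s)
  13 appears 1 time(s)
  15 appears 1 time(s)
  17 appears 1 time(s)
  18 appears 1 time(s)
  20 appears 1 time(s)
Maximum frequency is 3.
Only 6 reaches that frequency, so it is the mode.
Final answer: 6


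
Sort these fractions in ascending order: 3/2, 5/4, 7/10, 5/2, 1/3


Convert to decimal for comparison:
  3/2 = 1.5
  5/4 = 1.25
  7/10 = 0.7
  5/2 = 2.5
  1/3 = 0.3333
Decimals in increasing order: 0.3333 < 0.7 < 1.25 < 1.5 < 2.5
Writing each back as its fraction gives the sorted order.
Final answer: 1/3, 7/10, 5/4, 3/2, 5/2
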